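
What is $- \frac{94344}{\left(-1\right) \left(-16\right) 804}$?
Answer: $- \frac{3931}{536} \approx -7.334$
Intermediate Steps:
$- \frac{94344}{\left(-1\right) \left(-16\right) 804} = - \frac{94344}{16 \cdot 804} = - \frac{94344}{12864} = \left(-94344\right) \frac{1}{12864} = - \frac{3931}{536}$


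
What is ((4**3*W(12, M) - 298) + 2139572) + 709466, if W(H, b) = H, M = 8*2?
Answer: 2849508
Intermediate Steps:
M = 16
((4**3*W(12, M) - 298) + 2139572) + 709466 = ((4**3*12 - 298) + 2139572) + 709466 = ((64*12 - 298) + 2139572) + 709466 = ((768 - 298) + 2139572) + 709466 = (470 + 2139572) + 709466 = 2140042 + 709466 = 2849508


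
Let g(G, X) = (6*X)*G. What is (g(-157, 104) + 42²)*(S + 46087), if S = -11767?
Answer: -3301721280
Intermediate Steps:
g(G, X) = 6*G*X
(g(-157, 104) + 42²)*(S + 46087) = (6*(-157)*104 + 42²)*(-11767 + 46087) = (-97968 + 1764)*34320 = -96204*34320 = -3301721280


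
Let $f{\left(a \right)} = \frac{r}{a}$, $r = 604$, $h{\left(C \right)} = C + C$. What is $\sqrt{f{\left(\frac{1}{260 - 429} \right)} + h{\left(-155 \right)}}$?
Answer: $i \sqrt{102386} \approx 319.98 i$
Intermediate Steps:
$h{\left(C \right)} = 2 C$
$f{\left(a \right)} = \frac{604}{a}$
$\sqrt{f{\left(\frac{1}{260 - 429} \right)} + h{\left(-155 \right)}} = \sqrt{\frac{604}{\frac{1}{260 - 429}} + 2 \left(-155\right)} = \sqrt{\frac{604}{\frac{1}{-169}} - 310} = \sqrt{\frac{604}{- \frac{1}{169}} - 310} = \sqrt{604 \left(-169\right) - 310} = \sqrt{-102076 - 310} = \sqrt{-102386} = i \sqrt{102386}$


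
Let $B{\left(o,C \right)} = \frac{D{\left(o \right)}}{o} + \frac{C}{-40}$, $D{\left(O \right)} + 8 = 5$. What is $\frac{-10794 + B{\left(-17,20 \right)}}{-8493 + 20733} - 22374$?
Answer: $- \frac{9311530847}{416160} \approx -22375.0$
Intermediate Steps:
$D{\left(O \right)} = -3$ ($D{\left(O \right)} = -8 + 5 = -3$)
$B{\left(o,C \right)} = - \frac{3}{o} - \frac{C}{40}$ ($B{\left(o,C \right)} = - \frac{3}{o} + \frac{C}{-40} = - \frac{3}{o} + C \left(- \frac{1}{40}\right) = - \frac{3}{o} - \frac{C}{40}$)
$\frac{-10794 + B{\left(-17,20 \right)}}{-8493 + 20733} - 22374 = \frac{-10794 - \left(\frac{1}{2} + \frac{3}{-17}\right)}{-8493 + 20733} - 22374 = \frac{-10794 - \frac{11}{34}}{12240} - 22374 = \left(-10794 + \left(\frac{3}{17} - \frac{1}{2}\right)\right) \frac{1}{12240} - 22374 = \left(-10794 - \frac{11}{34}\right) \frac{1}{12240} - 22374 = \left(- \frac{367007}{34}\right) \frac{1}{12240} - 22374 = - \frac{367007}{416160} - 22374 = - \frac{9311530847}{416160}$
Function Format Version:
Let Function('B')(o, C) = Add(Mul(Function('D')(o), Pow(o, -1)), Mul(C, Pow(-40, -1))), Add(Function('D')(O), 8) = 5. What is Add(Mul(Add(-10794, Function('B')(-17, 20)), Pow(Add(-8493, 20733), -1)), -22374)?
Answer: Rational(-9311530847, 416160) ≈ -22375.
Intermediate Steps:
Function('D')(O) = -3 (Function('D')(O) = Add(-8, 5) = -3)
Function('B')(o, C) = Add(Mul(-3, Pow(o, -1)), Mul(Rational(-1, 40), C)) (Function('B')(o, C) = Add(Mul(-3, Pow(o, -1)), Mul(C, Pow(-40, -1))) = Add(Mul(-3, Pow(o, -1)), Mul(C, Rational(-1, 40))) = Add(Mul(-3, Pow(o, -1)), Mul(Rational(-1, 40), C)))
Add(Mul(Add(-10794, Function('B')(-17, 20)), Pow(Add(-8493, 20733), -1)), -22374) = Add(Mul(Add(-10794, Add(Mul(-3, Pow(-17, -1)), Mul(Rational(-1, 40), 20))), Pow(Add(-8493, 20733), -1)), -22374) = Add(Mul(Add(-10794, Add(Mul(-3, Rational(-1, 17)), Rational(-1, 2))), Pow(12240, -1)), -22374) = Add(Mul(Add(-10794, Add(Rational(3, 17), Rational(-1, 2))), Rational(1, 12240)), -22374) = Add(Mul(Add(-10794, Rational(-11, 34)), Rational(1, 12240)), -22374) = Add(Mul(Rational(-367007, 34), Rational(1, 12240)), -22374) = Add(Rational(-367007, 416160), -22374) = Rational(-9311530847, 416160)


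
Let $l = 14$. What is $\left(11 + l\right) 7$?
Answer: $175$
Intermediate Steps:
$\left(11 + l\right) 7 = \left(11 + 14\right) 7 = 25 \cdot 7 = 175$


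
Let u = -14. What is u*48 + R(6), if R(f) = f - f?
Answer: -672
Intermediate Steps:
R(f) = 0
u*48 + R(6) = -14*48 + 0 = -672 + 0 = -672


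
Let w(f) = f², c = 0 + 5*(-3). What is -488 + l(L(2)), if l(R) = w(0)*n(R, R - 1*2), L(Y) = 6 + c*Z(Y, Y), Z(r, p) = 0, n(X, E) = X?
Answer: -488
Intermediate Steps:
c = -15 (c = 0 - 15 = -15)
L(Y) = 6 (L(Y) = 6 - 15*0 = 6 + 0 = 6)
l(R) = 0 (l(R) = 0²*R = 0*R = 0)
-488 + l(L(2)) = -488 + 0 = -488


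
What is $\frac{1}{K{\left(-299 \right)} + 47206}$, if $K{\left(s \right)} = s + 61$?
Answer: $\frac{1}{46968} \approx 2.1291 \cdot 10^{-5}$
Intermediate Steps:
$K{\left(s \right)} = 61 + s$
$\frac{1}{K{\left(-299 \right)} + 47206} = \frac{1}{\left(61 - 299\right) + 47206} = \frac{1}{-238 + 47206} = \frac{1}{46968}$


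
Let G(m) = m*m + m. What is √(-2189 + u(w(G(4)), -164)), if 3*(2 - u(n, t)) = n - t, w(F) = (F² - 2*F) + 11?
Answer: 2*I*√5322/3 ≈ 48.635*I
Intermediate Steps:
G(m) = m + m² (G(m) = m² + m = m + m²)
w(F) = 11 + F² - 2*F
u(n, t) = 2 - n/3 + t/3 (u(n, t) = 2 - (n - t)/3 = 2 + (-n/3 + t/3) = 2 - n/3 + t/3)
√(-2189 + u(w(G(4)), -164)) = √(-2189 + (2 - (11 + (4*(1 + 4))² - 8*(1 + 4))/3 + (⅓)*(-164))) = √(-2189 + (2 - (11 + (4*5)² - 8*5)/3 - 164/3)) = √(-2189 + (2 - (11 + 20² - 2*20)/3 - 164/3)) = √(-2189 + (2 - (11 + 400 - 40)/3 - 164/3)) = √(-2189 + (2 - ⅓*371 - 164/3)) = √(-2189 + (2 - 371/3 - 164/3)) = √(-2189 - 529/3) = √(-7096/3) = 2*I*√5322/3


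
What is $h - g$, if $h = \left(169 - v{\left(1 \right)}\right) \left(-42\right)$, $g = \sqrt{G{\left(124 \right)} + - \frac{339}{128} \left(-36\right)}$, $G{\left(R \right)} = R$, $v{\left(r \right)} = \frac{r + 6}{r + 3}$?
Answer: $- \frac{14049}{2} - \frac{\sqrt{14038}}{8} \approx -7039.3$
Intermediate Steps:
$v{\left(r \right)} = \frac{6 + r}{3 + r}$
$g = \frac{\sqrt{14038}}{8}$ ($g = \sqrt{124 + - \frac{339}{128} \left(-36\right)} = \sqrt{124 + \left(-339\right) \frac{1}{128} \left(-36\right)} = \sqrt{124 - - \frac{3051}{32}} = \sqrt{124 + \frac{3051}{32}} = \sqrt{\frac{7019}{32}} = \frac{\sqrt{14038}}{8} \approx 14.81$)
$h = - \frac{14049}{2}$ ($h = \left(169 - \frac{6 + 1}{3 + 1}\right) \left(-42\right) = \left(169 - \frac{1}{4} \cdot 7\right) \left(-42\right) = \left(169 - \frac{7}{4}\right) \left(-42\right) = \frac{669}{4} \left(-42\right) = - \frac{14049}{2} \approx -7024.5$)
$h - g = - \frac{14049}{2} - \frac{\sqrt{14038}}{8}$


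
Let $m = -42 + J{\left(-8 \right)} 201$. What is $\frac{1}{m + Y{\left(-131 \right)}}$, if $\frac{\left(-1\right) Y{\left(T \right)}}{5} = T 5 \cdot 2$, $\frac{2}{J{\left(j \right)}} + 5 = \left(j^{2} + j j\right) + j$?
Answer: $\frac{115}{748822} \approx 0.00015357$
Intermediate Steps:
$J{\left(j \right)} = \frac{2}{-5 + j + 2 j^{2}}$ ($J{\left(j \right)} = \frac{2}{-5 + \left(\left(j^{2} + j j\right) + j\right)} = \frac{2}{-5 + \left(\left(j^{2} + j^{2}\right) + j\right)} = \frac{2}{-5 + \left(2 j^{2} + j\right)} = \frac{2}{-5 + \left(j + 2 j^{2}\right)} = \frac{2}{-5 + j + 2 j^{2}}$)
$Y{\left(T \right)} = - 50 T$ ($Y{\left(T \right)} = - 5 T 5 \cdot 2 = - 5 \cdot 5 T 2 = - 5 \cdot 10 T = - 50 T$)
$m = - \frac{4428}{115}$ ($m = -42 + \frac{2}{-5 - 8 + 2 \left(-8\right)^{2}} \cdot 201 = -42 + \frac{2}{-5 - 8 + 2 \cdot 64} \cdot 201 = -42 + \frac{2}{-5 - 8 + 128} \cdot 201 = -42 + \frac{2}{115} \cdot 201 = -42 + \frac{402}{115} = - \frac{4428}{115} \approx -38.504$)
$\frac{1}{m + Y{\left(-131 \right)}} = \frac{1}{- \frac{4428}{115} - -6550} = \frac{1}{- \frac{4428}{115} + 6550} = \frac{1}{\frac{748822}{115}} = \frac{115}{748822}$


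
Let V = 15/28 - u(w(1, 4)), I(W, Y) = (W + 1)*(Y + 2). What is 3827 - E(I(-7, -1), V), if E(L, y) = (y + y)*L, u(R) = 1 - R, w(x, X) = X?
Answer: 27086/7 ≈ 3869.4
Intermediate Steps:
I(W, Y) = (1 + W)*(2 + Y)
V = 99/28 (V = 15/28 - (1 - 1*4) = 15*(1/28) - (1 - 4) = 15/28 - 1*(-3) = 15/28 + 3 = 99/28 ≈ 3.5357)
E(L, y) = 2*L*y (E(L, y) = (2*y)*L = 2*L*y)
3827 - E(I(-7, -1), V) = 3827 - 2*(2 - 1 + 2*(-7) - 7*(-1))*99/28 = 3827 - 2*(2 - 1 - 14 + 7)*99/28 = 3827 - 2*(-6)*99/28 = 3827 - 1*(-297/7) = 3827 + 297/7 = 27086/7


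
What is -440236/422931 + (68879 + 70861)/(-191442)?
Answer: -23896673042/13494459417 ≈ -1.7709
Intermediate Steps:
-440236/422931 + (68879 + 70861)/(-191442) = -440236*1/422931 + 139740*(-1/191442) = -440236/422931 - 23290/31907 = -23896673042/13494459417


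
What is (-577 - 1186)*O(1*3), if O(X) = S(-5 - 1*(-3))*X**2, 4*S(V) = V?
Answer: 15867/2 ≈ 7933.5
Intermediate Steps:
S(V) = V/4
O(X) = -X**2/2 (O(X) = ((-5 - 1*(-3))/4)*X**2 = ((-5 + 3)/4)*X**2 = ((1/4)*(-2))*X**2 = -X**2/2)
(-577 - 1186)*O(1*3) = (-577 - 1186)*(-(1*3)**2/2) = -(-1763)*3**2/2 = -(-1763)*9/2 = -1763*(-9/2) = 15867/2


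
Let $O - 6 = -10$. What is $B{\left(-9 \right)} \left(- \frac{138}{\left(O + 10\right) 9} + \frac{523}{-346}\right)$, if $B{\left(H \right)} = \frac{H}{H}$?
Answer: $- \frac{12665}{3114} \approx -4.0671$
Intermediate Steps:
$B{\left(H \right)} = 1$
$O = -4$ ($O = 6 - 10 = -4$)
$B{\left(-9 \right)} \left(- \frac{138}{\left(O + 10\right) 9} + \frac{523}{-346}\right) = 1 \left(- \frac{138}{\left(-4 + 10\right) 9} + \frac{523}{-346}\right) = 1 \left(- \frac{138}{6 \cdot 9} + 523 \left(- \frac{1}{346}\right)\right) = 1 \left(- \frac{138}{54} - \frac{523}{346}\right) = 1 \left(\left(-138\right) \frac{1}{54} - \frac{523}{346}\right) = 1 \left(- \frac{23}{9} - \frac{523}{346}\right) = 1 \left(- \frac{12665}{3114}\right) = - \frac{12665}{3114}$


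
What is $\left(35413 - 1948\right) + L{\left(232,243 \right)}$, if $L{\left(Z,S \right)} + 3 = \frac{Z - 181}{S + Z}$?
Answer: $\frac{15894501}{475} \approx 33462.0$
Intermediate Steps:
$L{\left(Z,S \right)} = -3 + \frac{-181 + Z}{S + Z}$ ($L{\left(Z,S \right)} = -3 + \frac{Z - 181}{S + Z} = -3 + \frac{-181 + Z}{S + Z}$)
$\left(35413 - 1948\right) + L{\left(232,243 \right)} = \left(35413 - 1948\right) + \frac{-181 - 729 - 464}{243 + 232} = 33465 + \frac{-181 - 729 - 464}{475} = 33465 + \frac{1}{475} \left(-1374\right) = 33465 - \frac{1374}{475} = \frac{15894501}{475}$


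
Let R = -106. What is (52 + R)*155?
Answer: -8370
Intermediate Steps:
(52 + R)*155 = (52 - 106)*155 = -54*155 = -8370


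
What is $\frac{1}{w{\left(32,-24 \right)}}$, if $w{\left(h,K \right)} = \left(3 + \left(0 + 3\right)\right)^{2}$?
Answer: $\frac{1}{36} \approx 0.027778$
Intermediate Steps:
$w{\left(h,K \right)} = 36$ ($w{\left(h,K \right)} = \left(3 + 3\right)^{2} = 6^{2} = 36$)
$\frac{1}{w{\left(32,-24 \right)}} = \frac{1}{36}$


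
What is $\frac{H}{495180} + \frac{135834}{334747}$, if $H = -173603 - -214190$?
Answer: $\frac{3849936029}{7893334260} \approx 0.48775$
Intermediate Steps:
$H = 40587$ ($H = -173603 + 214190 = 40587$)
$\frac{H}{495180} + \frac{135834}{334747} = \frac{40587}{495180} + \frac{135834}{334747} = 40587 \cdot \frac{1}{495180} + 135834 \cdot \frac{1}{334747} = \frac{13529}{165060} + \frac{135834}{334747} = \frac{3849936029}{7893334260}$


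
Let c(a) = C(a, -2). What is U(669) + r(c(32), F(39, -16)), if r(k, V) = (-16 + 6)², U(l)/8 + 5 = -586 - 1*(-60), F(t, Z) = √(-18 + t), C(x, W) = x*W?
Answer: -4148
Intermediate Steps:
C(x, W) = W*x
c(a) = -2*a
U(l) = -4248 (U(l) = -40 + 8*(-586 - 1*(-60)) = -40 + 8*(-586 + 60) = -40 + 8*(-526) = -40 - 4208 = -4248)
r(k, V) = 100 (r(k, V) = (-10)² = 100)
U(669) + r(c(32), F(39, -16)) = -4248 + 100 = -4148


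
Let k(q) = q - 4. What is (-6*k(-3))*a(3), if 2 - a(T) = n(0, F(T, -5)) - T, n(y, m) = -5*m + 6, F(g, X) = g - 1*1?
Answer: 378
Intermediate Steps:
F(g, X) = -1 + g (F(g, X) = g - 1 = -1 + g)
n(y, m) = 6 - 5*m
k(q) = -4 + q
a(T) = -9 + 6*T (a(T) = 2 - ((6 - 5*(-1 + T)) - T) = 2 - ((6 + (5 - 5*T)) - T) = 2 - ((11 - 5*T) - T) = 2 - (11 - 6*T) = 2 + (-11 + 6*T) = -9 + 6*T)
(-6*k(-3))*a(3) = (-6*(-4 - 3))*(-9 + 6*3) = (-6*(-7))*(-9 + 18) = 42*9 = 378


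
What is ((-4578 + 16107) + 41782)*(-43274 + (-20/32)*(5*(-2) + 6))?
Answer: -4613693873/2 ≈ -2.3068e+9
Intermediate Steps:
((-4578 + 16107) + 41782)*(-43274 + (-20/32)*(5*(-2) + 6)) = (11529 + 41782)*(-43274 + (-20*1/32)*(-10 + 6)) = 53311*(-43274 - 5/8*(-4)) = 53311*(-43274 + 5/2) = 53311*(-86543/2) = -4613693873/2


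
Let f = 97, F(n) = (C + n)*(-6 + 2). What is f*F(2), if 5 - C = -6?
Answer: -5044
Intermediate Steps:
C = 11 (C = 5 - 1*(-6) = 5 + 6 = 11)
F(n) = -44 - 4*n (F(n) = (11 + n)*(-6 + 2) = (11 + n)*(-4) = -44 - 4*n)
f*F(2) = 97*(-44 - 4*2) = 97*(-44 - 8) = 97*(-52) = -5044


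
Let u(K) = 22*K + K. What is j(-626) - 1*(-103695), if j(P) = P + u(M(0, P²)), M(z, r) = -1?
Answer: 103046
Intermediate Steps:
u(K) = 23*K
j(P) = -23 + P (j(P) = P + 23*(-1) = P - 23 = -23 + P)
j(-626) - 1*(-103695) = (-23 - 626) - 1*(-103695) = -649 + 103695 = 103046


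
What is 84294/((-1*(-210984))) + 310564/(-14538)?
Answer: -5358214067/255607116 ≈ -20.963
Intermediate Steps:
84294/((-1*(-210984))) + 310564/(-14538) = 84294/210984 + 310564*(-1/14538) = 84294*(1/210984) - 155282/7269 = 14049/35164 - 155282/7269 = -5358214067/255607116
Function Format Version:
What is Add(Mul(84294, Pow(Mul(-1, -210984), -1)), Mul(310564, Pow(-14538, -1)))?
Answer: Rational(-5358214067, 255607116) ≈ -20.963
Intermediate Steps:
Add(Mul(84294, Pow(Mul(-1, -210984), -1)), Mul(310564, Pow(-14538, -1))) = Add(Mul(84294, Pow(210984, -1)), Mul(310564, Rational(-1, 14538))) = Add(Mul(84294, Rational(1, 210984)), Rational(-155282, 7269)) = Add(Rational(14049, 35164), Rational(-155282, 7269)) = Rational(-5358214067, 255607116)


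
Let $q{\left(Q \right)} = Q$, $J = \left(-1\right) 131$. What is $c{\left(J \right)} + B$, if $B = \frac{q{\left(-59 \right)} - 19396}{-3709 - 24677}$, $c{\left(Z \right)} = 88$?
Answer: $\frac{839141}{9462} \approx 88.685$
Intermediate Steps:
$J = -131$
$B = \frac{6485}{9462}$ ($B = \frac{-59 - 19396}{-3709 - 24677} = - \frac{19455}{-28386} = \left(-19455\right) \left(- \frac{1}{28386}\right) = \frac{6485}{9462} \approx 0.68537$)
$c{\left(J \right)} + B = 88 + \frac{6485}{9462} = \frac{839141}{9462}$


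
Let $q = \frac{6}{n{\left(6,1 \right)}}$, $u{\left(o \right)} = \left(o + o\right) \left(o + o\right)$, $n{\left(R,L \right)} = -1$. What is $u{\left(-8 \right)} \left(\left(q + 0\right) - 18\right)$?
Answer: $-6144$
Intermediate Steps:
$u{\left(o \right)} = 4 o^{2}$ ($u{\left(o \right)} = 2 o 2 o = 4 o^{2}$)
$q = -6$ ($q = \frac{6}{-1} = 6 \left(-1\right) = -6$)
$u{\left(-8 \right)} \left(\left(q + 0\right) - 18\right) = 4 \left(-8\right)^{2} \left(\left(-6 + 0\right) - 18\right) = 4 \cdot 64 \left(-6 - 18\right) = 256 \left(-24\right) = -6144$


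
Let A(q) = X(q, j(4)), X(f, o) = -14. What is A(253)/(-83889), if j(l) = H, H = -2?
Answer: 14/83889 ≈ 0.00016689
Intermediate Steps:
j(l) = -2
A(q) = -14
A(253)/(-83889) = -14/(-83889) = -14*(-1/83889) = 14/83889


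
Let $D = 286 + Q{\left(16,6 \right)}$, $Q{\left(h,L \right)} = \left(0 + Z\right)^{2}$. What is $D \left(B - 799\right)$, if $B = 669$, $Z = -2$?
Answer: $-37700$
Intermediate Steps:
$Q{\left(h,L \right)} = 4$ ($Q{\left(h,L \right)} = \left(0 - 2\right)^{2} = \left(-2\right)^{2} = 4$)
$D = 290$ ($D = 286 + 4 = 290$)
$D \left(B - 799\right) = 290 \left(669 - 799\right) = 290 \left(-130\right) = -37700$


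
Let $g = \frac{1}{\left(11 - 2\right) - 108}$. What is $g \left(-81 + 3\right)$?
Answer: $\frac{26}{33} \approx 0.78788$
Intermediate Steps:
$g = - \frac{1}{99}$ ($g = \frac{1}{9 - 108} = \frac{1}{-99} = - \frac{1}{99} \approx -0.010101$)
$g \left(-81 + 3\right) = - \frac{-81 + 3}{99} = \left(- \frac{1}{99}\right) \left(-78\right) = \frac{26}{33}$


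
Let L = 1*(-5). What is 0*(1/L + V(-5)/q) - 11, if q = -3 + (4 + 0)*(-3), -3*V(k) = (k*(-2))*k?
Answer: -11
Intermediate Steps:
L = -5
V(k) = 2*k²/3 (V(k) = -k*(-2)*k/3 = -(-2*k)*k/3 = -(-2)*k²/3 = 2*k²/3)
q = -15 (q = -3 + 4*(-3) = -3 - 12 = -15)
0*(1/L + V(-5)/q) - 11 = 0*(1/(-5) + ((⅔)*(-5)²)/(-15)) - 11 = 0*(1*(-⅕) + ((⅔)*25)*(-1/15)) - 11 = 0*(-⅕ + (50/3)*(-1/15)) - 11 = 0*(-⅕ - 10/9) - 11 = 0*(-59/45) - 11 = 0 - 11 = -11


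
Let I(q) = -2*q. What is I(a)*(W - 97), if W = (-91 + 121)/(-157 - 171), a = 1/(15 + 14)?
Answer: 15923/2378 ≈ 6.6960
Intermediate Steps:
a = 1/29 ≈ 0.034483
W = -15/164 (W = 30/(-328) = 30*(-1/328) = -15/164 ≈ -0.091463)
I(a)*(W - 97) = (-2*1/29)*(-15/164 - 97) = -2/29*(-15923/164) = 15923/2378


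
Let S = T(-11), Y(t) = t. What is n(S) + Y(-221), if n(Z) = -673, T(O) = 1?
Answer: -894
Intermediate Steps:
S = 1
n(S) + Y(-221) = -673 - 221 = -894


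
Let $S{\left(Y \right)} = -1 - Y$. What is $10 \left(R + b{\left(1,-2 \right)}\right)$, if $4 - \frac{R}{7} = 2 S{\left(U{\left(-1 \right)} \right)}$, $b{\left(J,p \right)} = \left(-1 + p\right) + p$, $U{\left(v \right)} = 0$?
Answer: $370$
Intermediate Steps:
$b{\left(J,p \right)} = -1 + 2 p$
$R = 42$ ($R = 28 - 7 \cdot 2 \left(-1 - 0\right) = 28 - 7 \cdot 2 \left(-1 + 0\right) = 28 - 7 \cdot 2 \left(-1\right) = 28 - -14 = 28 + 14 = 42$)
$10 \left(R + b{\left(1,-2 \right)}\right) = 10 \left(42 + \left(-1 + 2 \left(-2\right)\right)\right) = 10 \left(42 - 5\right) = 10 \cdot 37 = 370$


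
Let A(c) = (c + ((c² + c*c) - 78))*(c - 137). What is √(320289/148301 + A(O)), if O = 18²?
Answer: √864486805047537615/148301 ≈ 6269.5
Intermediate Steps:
O = 324
A(c) = (-137 + c)*(-78 + c + 2*c²) (A(c) = (c + ((c² + c²) - 78))*(-137 + c) = (c + (2*c² - 78))*(-137 + c) = (c + (-78 + 2*c²))*(-137 + c) = (-78 + c + 2*c²)*(-137 + c) = (-137 + c)*(-78 + c + 2*c²))
√(320289/148301 + A(O)) = √(320289/148301 + (10686 - 273*324² - 215*324 + 2*324³)) = √(320289*(1/148301) + (10686 - 273*104976 - 69660 + 2*34012224)) = √(320289/148301 + (10686 - 28658448 - 69660 + 68024448)) = √(320289/148301 + 39307026) = √(5829271583115/148301) = √864486805047537615/148301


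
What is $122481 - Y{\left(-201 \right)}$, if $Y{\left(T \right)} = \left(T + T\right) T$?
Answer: $41679$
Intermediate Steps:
$Y{\left(T \right)} = 2 T^{2}$ ($Y{\left(T \right)} = 2 T T = 2 T^{2}$)
$122481 - Y{\left(-201 \right)} = 122481 - 2 \left(-201\right)^{2} = 122481 - 2 \cdot 40401 = 122481 - 80802 = 41679$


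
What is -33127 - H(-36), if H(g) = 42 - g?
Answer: -33205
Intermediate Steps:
-33127 - H(-36) = -33127 - (42 - 1*(-36)) = -33127 - (42 + 36) = -33127 - 1*78 = -33127 - 78 = -33205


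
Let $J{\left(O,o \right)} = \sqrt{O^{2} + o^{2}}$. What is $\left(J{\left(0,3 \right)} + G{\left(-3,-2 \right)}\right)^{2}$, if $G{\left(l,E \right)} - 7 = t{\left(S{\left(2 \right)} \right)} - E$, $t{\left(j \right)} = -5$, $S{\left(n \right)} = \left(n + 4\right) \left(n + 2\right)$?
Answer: $49$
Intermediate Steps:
$S{\left(n \right)} = \left(2 + n\right) \left(4 + n\right)$ ($S{\left(n \right)} = \left(4 + n\right) \left(2 + n\right) = \left(2 + n\right) \left(4 + n\right)$)
$G{\left(l,E \right)} = 2 - E$ ($G{\left(l,E \right)} = 7 - \left(5 + E\right) = 2 - E$)
$\left(J{\left(0,3 \right)} + G{\left(-3,-2 \right)}\right)^{2} = \left(\sqrt{0^{2} + 3^{2}} + \left(2 - -2\right)\right)^{2} = \left(\sqrt{0 + 9} + \left(2 + 2\right)\right)^{2} = \left(\sqrt{9} + 4\right)^{2} = \left(3 + 4\right)^{2} = 7^{2} = 49$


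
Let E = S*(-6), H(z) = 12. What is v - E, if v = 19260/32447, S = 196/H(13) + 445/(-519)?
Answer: 524560588/5613331 ≈ 93.449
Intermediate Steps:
S = 8032/519 (S = 196/12 + 445/(-519) = 196*(1/12) + 445*(-1/519) = 49/3 - 445/519 = 8032/519 ≈ 15.476)
E = -16064/173 (E = (8032/519)*(-6) = -16064/173 ≈ -92.855)
v = 19260/32447 (v = 19260*(1/32447) = 19260/32447 ≈ 0.59358)
v - E = 19260/32447 - 1*(-16064/173) = 19260/32447 + 16064/173 = 524560588/5613331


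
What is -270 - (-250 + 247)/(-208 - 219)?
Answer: -115293/427 ≈ -270.01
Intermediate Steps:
-270 - (-250 + 247)/(-208 - 219) = -270 - (-3)/(-427) = -270 - (-3)*(-1)/427 = -270 - 1*3/427 = -270 - 3/427 = -115293/427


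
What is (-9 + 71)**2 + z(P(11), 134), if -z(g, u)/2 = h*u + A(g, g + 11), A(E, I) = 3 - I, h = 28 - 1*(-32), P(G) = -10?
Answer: -12240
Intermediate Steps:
h = 60 (h = 28 + 32 = 60)
z(g, u) = 16 - 120*u + 2*g (z(g, u) = -2*(60*u + (3 - (g + 11))) = -2*(60*u + (3 - (11 + g))) = -2*(60*u + (3 + (-11 - g))) = -2*(60*u + (-8 - g)) = -2*(-8 - g + 60*u) = 16 - 120*u + 2*g)
(-9 + 71)**2 + z(P(11), 134) = (-9 + 71)**2 + (16 - 120*134 + 2*(-10)) = 62**2 + (16 - 16080 - 20) = 3844 - 16084 = -12240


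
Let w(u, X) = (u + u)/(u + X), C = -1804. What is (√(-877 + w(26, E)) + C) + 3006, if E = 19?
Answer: 1202 + I*√197065/15 ≈ 1202.0 + 29.595*I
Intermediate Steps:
w(u, X) = 2*u/(X + u) (w(u, X) = (2*u)/(X + u) = 2*u/(X + u))
(√(-877 + w(26, E)) + C) + 3006 = (√(-877 + 2*26/(19 + 26)) - 1804) + 3006 = (√(-877 + 2*26/45) - 1804) + 3006 = (√(-877 + 2*26*(1/45)) - 1804) + 3006 = (√(-877 + 52/45) - 1804) + 3006 = (√(-39413/45) - 1804) + 3006 = (I*√197065/15 - 1804) + 3006 = (-1804 + I*√197065/15) + 3006 = 1202 + I*√197065/15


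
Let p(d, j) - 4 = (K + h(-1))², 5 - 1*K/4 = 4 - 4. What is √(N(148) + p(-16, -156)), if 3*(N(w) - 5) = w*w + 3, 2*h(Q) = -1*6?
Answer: 151*√3/3 ≈ 87.180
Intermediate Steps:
h(Q) = -3 (h(Q) = (-1*6)/2 = (½)*(-6) = -3)
K = 20 (K = 20 - 4*(4 - 4) = 20 - 4*0 = 20 + 0 = 20)
p(d, j) = 293 (p(d, j) = 4 + (20 - 3)² = 4 + 17² = 4 + 289 = 293)
N(w) = 6 + w²/3 (N(w) = 5 + (w*w + 3)/3 = 5 + (w² + 3)/3 = 5 + (3 + w²)/3 = 5 + (1 + w²/3) = 6 + w²/3)
√(N(148) + p(-16, -156)) = √((6 + (⅓)*148²) + 293) = √((6 + (⅓)*21904) + 293) = √((6 + 21904/3) + 293) = √(21922/3 + 293) = √(22801/3) = 151*√3/3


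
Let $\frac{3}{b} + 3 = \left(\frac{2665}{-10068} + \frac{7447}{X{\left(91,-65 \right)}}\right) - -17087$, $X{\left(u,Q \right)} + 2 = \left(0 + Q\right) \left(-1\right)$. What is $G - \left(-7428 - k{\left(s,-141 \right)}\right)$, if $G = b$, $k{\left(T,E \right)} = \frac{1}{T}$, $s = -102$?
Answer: $\frac{2755570175517913}{370971156138} \approx 7428.0$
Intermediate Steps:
$X{\left(u,Q \right)} = -2 - Q$ ($X{\left(u,Q \right)} = -2 + \left(0 + Q\right) \left(-1\right) = -2 + Q \left(-1\right) = -2 - Q$)
$b = \frac{634284}{3636972119}$ ($b = \frac{3}{-3 + \left(\left(\frac{2665}{-10068} + \frac{7447}{-2 - -65}\right) - -17087\right)} = \frac{3}{-3 + \left(\left(2665 \left(- \frac{1}{10068}\right) + \frac{7447}{-2 + 65}\right) + 17087\right)} = \frac{3}{-3 + \left(\left(- \frac{2665}{10068} + \frac{7447}{63}\right) + 17087\right)} = \frac{3}{-3 + \left(\frac{24936167}{211428} + 17087\right)} = \frac{3}{-3 + \frac{3637606403}{211428}} = \frac{3}{\frac{3636972119}{211428}} = 3 \cdot \frac{211428}{3636972119} = \frac{634284}{3636972119} \approx 0.0001744$)
$G = \frac{634284}{3636972119} \approx 0.0001744$
$G - \left(-7428 - k{\left(s,-141 \right)}\right) = \frac{634284}{3636972119} - \left(-7428 - \frac{1}{-102}\right) = \frac{634284}{3636972119} - \left(-7428 - - \frac{1}{102}\right) = \frac{634284}{3636972119} - \left(-7428 + \frac{1}{102}\right) = \frac{634284}{3636972119} - - \frac{757655}{102} = \frac{634284}{3636972119} + \frac{757655}{102} = \frac{2755570175517913}{370971156138}$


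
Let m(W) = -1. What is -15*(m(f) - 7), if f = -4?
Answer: 120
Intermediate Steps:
-15*(m(f) - 7) = -15*(-1 - 7) = -15*(-8) = 120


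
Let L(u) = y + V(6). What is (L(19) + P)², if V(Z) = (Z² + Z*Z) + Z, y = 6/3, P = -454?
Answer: 139876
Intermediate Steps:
y = 2 (y = 6*(⅓) = 2)
V(Z) = Z + 2*Z² (V(Z) = (Z² + Z²) + Z = 2*Z² + Z = Z + 2*Z²)
L(u) = 80 (L(u) = 2 + 6*(1 + 2*6) = 2 + 6*(1 + 12) = 2 + 6*13 = 2 + 78 = 80)
(L(19) + P)² = (80 - 454)² = (-374)² = 139876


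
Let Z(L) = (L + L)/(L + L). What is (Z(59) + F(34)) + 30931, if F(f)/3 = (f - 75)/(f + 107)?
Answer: 1453763/47 ≈ 30931.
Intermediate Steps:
Z(L) = 1 (Z(L) = (2*L)/((2*L)) = (2*L)*(1/(2*L)) = 1)
F(f) = 3*(-75 + f)/(107 + f) (F(f) = 3*((f - 75)/(f + 107)) = 3*((-75 + f)/(107 + f)) = 3*(-75 + f)/(107 + f))
(Z(59) + F(34)) + 30931 = (1 + 3*(-75 + 34)/(107 + 34)) + 30931 = (1 + 3*(-41)/141) + 30931 = (1 + 3*(1/141)*(-41)) + 30931 = (1 - 41/47) + 30931 = 6/47 + 30931 = 1453763/47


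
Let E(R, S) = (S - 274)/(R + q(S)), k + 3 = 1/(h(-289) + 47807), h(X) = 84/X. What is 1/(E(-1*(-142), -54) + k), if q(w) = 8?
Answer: -1036210425/5374456396 ≈ -0.19280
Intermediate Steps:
k = -41448128/13816139 (k = -3 + 1/(84/(-289) + 47807) = -3 + 1/(84*(-1/289) + 47807) = -3 + 1/(-84/289 + 47807) = -3 + 1/(13816139/289) = -3 + 289/13816139 = -41448128/13816139 ≈ -3.0000)
E(R, S) = (-274 + S)/(8 + R) (E(R, S) = (S - 274)/(R + 8) = (-274 + S)/(8 + R))
1/(E(-1*(-142), -54) + k) = 1/((-274 - 54)/(8 - 1*(-142)) - 41448128/13816139) = 1/(-328/(8 + 142) - 41448128/13816139) = 1/(-328/150 - 41448128/13816139) = 1/((1/150)*(-328) - 41448128/13816139) = 1/(-164/75 - 41448128/13816139) = 1/(-5374456396/1036210425) = -1036210425/5374456396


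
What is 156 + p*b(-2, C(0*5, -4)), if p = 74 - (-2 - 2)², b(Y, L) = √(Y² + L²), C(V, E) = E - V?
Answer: 156 + 116*√5 ≈ 415.38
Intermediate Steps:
b(Y, L) = √(L² + Y²)
p = 58 (p = 74 - 1*(-4)² = 74 - 1*16 = 74 - 16 = 58)
156 + p*b(-2, C(0*5, -4)) = 156 + 58*√((-4 - 0*5)² + (-2)²) = 156 + 58*√((-4 - 1*0)² + 4) = 156 + 58*√((-4 + 0)² + 4) = 156 + 58*√((-4)² + 4) = 156 + 58*√(16 + 4) = 156 + 58*√20 = 156 + 58*(2*√5) = 156 + 116*√5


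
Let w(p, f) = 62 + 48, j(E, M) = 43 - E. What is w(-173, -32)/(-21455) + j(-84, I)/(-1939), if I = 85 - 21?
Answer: -83945/1188607 ≈ -0.070625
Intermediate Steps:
I = 64
w(p, f) = 110
w(-173, -32)/(-21455) + j(-84, I)/(-1939) = 110/(-21455) + (43 - 1*(-84))/(-1939) = 110*(-1/21455) + (43 + 84)*(-1/1939) = -22/4291 + 127*(-1/1939) = -22/4291 - 127/1939 = -83945/1188607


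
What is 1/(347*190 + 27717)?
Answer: 1/93647 ≈ 1.0678e-5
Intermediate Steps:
1/(347*190 + 27717) = 1/(65930 + 27717) = 1/93647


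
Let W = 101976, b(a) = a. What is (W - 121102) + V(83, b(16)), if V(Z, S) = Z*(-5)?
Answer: -19541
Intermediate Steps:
V(Z, S) = -5*Z
(W - 121102) + V(83, b(16)) = (101976 - 121102) - 5*83 = -19126 - 415 = -19541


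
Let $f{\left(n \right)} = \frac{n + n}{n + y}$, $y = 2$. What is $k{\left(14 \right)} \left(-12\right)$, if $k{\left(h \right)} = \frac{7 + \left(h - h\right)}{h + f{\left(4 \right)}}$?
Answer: $- \frac{126}{23} \approx -5.4783$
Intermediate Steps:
$f{\left(n \right)} = \frac{2 n}{2 + n}$ ($f{\left(n \right)} = \frac{n + n}{n + 2} = \frac{2 n}{2 + n}$)
$k{\left(h \right)} = \frac{7}{\frac{4}{3} + h}$ ($k{\left(h \right)} = \frac{7 + \left(h - h\right)}{h + 2 \cdot 4 \frac{1}{2 + 4}} = \frac{7 + 0}{h + 2 \cdot 4 \cdot \frac{1}{6}} = \frac{7}{h + 2 \cdot 4 \cdot \frac{1}{6}} = \frac{7}{h + \frac{4}{3}} = \frac{7}{\frac{4}{3} + h}$)
$k{\left(14 \right)} \left(-12\right) = \frac{21}{4 + 3 \cdot 14} \left(-12\right) = \frac{21}{4 + 42} \left(-12\right) = \frac{21}{46} \left(-12\right) = - \frac{126}{23}$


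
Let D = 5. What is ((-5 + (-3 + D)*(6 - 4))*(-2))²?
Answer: 4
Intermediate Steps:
((-5 + (-3 + D)*(6 - 4))*(-2))² = ((-5 + (-3 + 5)*(6 - 4))*(-2))² = ((-5 + 2*2)*(-2))² = ((-5 + 4)*(-2))² = (-1*(-2))² = 2² = 4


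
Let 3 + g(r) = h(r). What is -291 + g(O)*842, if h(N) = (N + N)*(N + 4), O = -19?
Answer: 477123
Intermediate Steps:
h(N) = 2*N*(4 + N) (h(N) = (2*N)*(4 + N) = 2*N*(4 + N))
g(r) = -3 + 2*r*(4 + r)
-291 + g(O)*842 = -291 + (-3 + 2*(-19)*(4 - 19))*842 = -291 + (-3 + 2*(-19)*(-15))*842 = -291 + (-3 + 570)*842 = -291 + 567*842 = -291 + 477414 = 477123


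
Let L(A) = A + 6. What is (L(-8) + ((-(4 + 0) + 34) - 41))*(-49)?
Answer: 637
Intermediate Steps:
L(A) = 6 + A
(L(-8) + ((-(4 + 0) + 34) - 41))*(-49) = ((6 - 8) + ((-(4 + 0) + 34) - 41))*(-49) = (-2 + ((-1*4 + 34) - 41))*(-49) = (-2 + ((-4 + 34) - 41))*(-49) = (-2 + (30 - 41))*(-49) = (-2 - 11)*(-49) = -13*(-49) = 637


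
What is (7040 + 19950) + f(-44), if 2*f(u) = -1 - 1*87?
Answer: 26946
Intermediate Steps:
f(u) = -44 (f(u) = (-1 - 1*87)/2 = (-1 - 87)/2 = (½)*(-88) = -44)
(7040 + 19950) + f(-44) = (7040 + 19950) - 44 = 26990 - 44 = 26946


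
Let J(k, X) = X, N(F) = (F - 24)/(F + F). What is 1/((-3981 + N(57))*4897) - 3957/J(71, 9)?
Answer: -977055184295/2222263497 ≈ -439.67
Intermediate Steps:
N(F) = (-24 + F)/(2*F) (N(F) = (-24 + F)/((2*F)) = (-24 + F)*(1/(2*F)) = (-24 + F)/(2*F))
1/((-3981 + N(57))*4897) - 3957/J(71, 9) = 1/(-3981 + (1/2)*(-24 + 57)/57*4897) - 3957/9 = (1/4897)/(-3981 + (1/2)*(1/57)*33) - 3957*1/9 = (1/4897)/(-3981 + 11/38) - 1319/3 = (1/4897)/(-151267/38) - 1319/3 = -38/151267*1/4897 - 1319/3 = -38/740754499 - 1319/3 = -977055184295/2222263497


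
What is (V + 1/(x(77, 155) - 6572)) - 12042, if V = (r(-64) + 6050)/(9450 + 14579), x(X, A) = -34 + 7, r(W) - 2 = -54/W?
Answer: -61101707612643/5074155872 ≈ -12042.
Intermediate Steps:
r(W) = 2 - 54/W
x(X, A) = -27
V = 193691/768928 (V = ((2 - 54/(-64)) + 6050)/(9450 + 14579) = ((2 - 54*(-1/64)) + 6050)/24029 = ((2 + 27/32) + 6050)*(1/24029) = (91/32 + 6050)*(1/24029) = (193691/32)*(1/24029) = 193691/768928 ≈ 0.25190)
(V + 1/(x(77, 155) - 6572)) - 12042 = (193691/768928 + 1/(-27 - 6572)) - 12042 = (193691/768928 + 1/(-6599)) - 12042 = (193691/768928 - 1/6599) - 12042 = 1277397981/5074155872 - 12042 = -61101707612643/5074155872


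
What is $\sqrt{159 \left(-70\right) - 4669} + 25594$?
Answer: $25594 + i \sqrt{15799} \approx 25594.0 + 125.69 i$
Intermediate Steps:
$\sqrt{159 \left(-70\right) - 4669} + 25594 = \sqrt{-11130 - 4669} + 25594 = \sqrt{-15799} + 25594 = i \sqrt{15799} + 25594 = 25594 + i \sqrt{15799}$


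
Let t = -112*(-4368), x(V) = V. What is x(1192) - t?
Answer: -488024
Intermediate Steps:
t = 489216
x(1192) - t = 1192 - 1*489216 = 1192 - 489216 = -488024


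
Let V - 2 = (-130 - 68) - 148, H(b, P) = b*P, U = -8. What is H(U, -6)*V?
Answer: -16512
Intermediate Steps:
H(b, P) = P*b
V = -344 (V = 2 + ((-130 - 68) - 148) = 2 + (-198 - 148) = 2 - 346 = -344)
H(U, -6)*V = -6*(-8)*(-344) = 48*(-344) = -16512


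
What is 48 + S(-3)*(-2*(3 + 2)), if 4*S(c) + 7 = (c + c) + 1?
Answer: 78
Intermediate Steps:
S(c) = -3/2 + c/2 (S(c) = -7/4 + ((c + c) + 1)/4 = -7/4 + (2*c + 1)/4 = -7/4 + (1 + 2*c)/4 = -7/4 + (¼ + c/2) = -3/2 + c/2)
48 + S(-3)*(-2*(3 + 2)) = 48 + (-3/2 + (½)*(-3))*(-2*(3 + 2)) = 48 + (-3/2 - 3/2)*(-2*5) = 48 - 3*(-10) = 48 + 30 = 78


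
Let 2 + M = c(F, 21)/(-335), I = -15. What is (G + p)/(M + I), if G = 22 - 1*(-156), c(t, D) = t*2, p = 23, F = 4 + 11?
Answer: -13467/1145 ≈ -11.762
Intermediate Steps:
F = 15
c(t, D) = 2*t
M = -140/67 (M = -2 + (2*15)/(-335) = -2 + 30*(-1/335) = -2 - 6/67 = -140/67 ≈ -2.0896)
G = 178 (G = 22 + 156 = 178)
(G + p)/(M + I) = (178 + 23)/(-140/67 - 15) = 201/(-1145/67) = 201*(-67/1145) = -13467/1145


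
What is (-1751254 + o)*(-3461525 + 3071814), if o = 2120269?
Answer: -143809204665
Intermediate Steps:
(-1751254 + o)*(-3461525 + 3071814) = (-1751254 + 2120269)*(-3461525 + 3071814) = 369015*(-389711) = -143809204665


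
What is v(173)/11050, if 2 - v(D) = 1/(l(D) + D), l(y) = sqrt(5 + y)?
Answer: 59329/328748550 + sqrt(178)/328748550 ≈ 0.00018051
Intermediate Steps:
v(D) = 2 - 1/(D + sqrt(5 + D)) (v(D) = 2 - 1/(sqrt(5 + D) + D) = 2 - 1/(D + sqrt(5 + D)))
v(173)/11050 = ((-1 + 2*173 + 2*sqrt(5 + 173))/(173 + sqrt(5 + 173)))/11050 = ((-1 + 346 + 2*sqrt(178))/(173 + sqrt(178)))*(1/11050) = ((345 + 2*sqrt(178))/(173 + sqrt(178)))*(1/11050) = (345 + 2*sqrt(178))/(11050*(173 + sqrt(178)))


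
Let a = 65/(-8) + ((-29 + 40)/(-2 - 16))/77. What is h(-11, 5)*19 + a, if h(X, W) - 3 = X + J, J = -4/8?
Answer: -85495/504 ≈ -169.63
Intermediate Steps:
J = -½ (J = -4*⅛ = -½ ≈ -0.50000)
h(X, W) = 5/2 + X (h(X, W) = 3 + (X - ½) = 3 + (-½ + X) = 5/2 + X)
a = -4099/504 (a = 65*(-⅛) + (11/(-18))*(1/77) = -65/8 + (11*(-1/18))*(1/77) = -65/8 - 11/18*1/77 = -65/8 - 1/126 = -4099/504 ≈ -8.1329)
h(-11, 5)*19 + a = (5/2 - 11)*19 - 4099/504 = -17/2*19 - 4099/504 = -323/2 - 4099/504 = -85495/504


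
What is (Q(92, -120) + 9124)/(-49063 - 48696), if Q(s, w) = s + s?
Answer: -9308/97759 ≈ -0.095214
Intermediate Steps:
Q(s, w) = 2*s
(Q(92, -120) + 9124)/(-49063 - 48696) = (2*92 + 9124)/(-49063 - 48696) = (184 + 9124)/(-97759) = 9308*(-1/97759) = -9308/97759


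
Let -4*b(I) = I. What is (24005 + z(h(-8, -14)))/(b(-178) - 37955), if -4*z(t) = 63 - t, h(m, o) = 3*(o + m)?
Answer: -95891/151642 ≈ -0.63235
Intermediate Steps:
h(m, o) = 3*m + 3*o (h(m, o) = 3*(m + o) = 3*m + 3*o)
z(t) = -63/4 + t/4 (z(t) = -(63 - t)/4 = -63/4 + t/4)
b(I) = -I/4
(24005 + z(h(-8, -14)))/(b(-178) - 37955) = (24005 + (-63/4 + (3*(-8) + 3*(-14))/4))/(-1/4*(-178) - 37955) = (24005 + (-63/4 + (-24 - 42)/4))/(89/2 - 37955) = (24005 + (-63/4 + (1/4)*(-66)))/(-75821/2) = (24005 + (-63/4 - 33/2))*(-2/75821) = (24005 - 129/4)*(-2/75821) = (95891/4)*(-2/75821) = -95891/151642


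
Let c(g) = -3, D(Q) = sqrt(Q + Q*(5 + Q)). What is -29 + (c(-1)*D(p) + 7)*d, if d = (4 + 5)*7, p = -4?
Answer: 412 - 378*I*sqrt(2) ≈ 412.0 - 534.57*I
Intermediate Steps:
d = 63 (d = 9*7 = 63)
-29 + (c(-1)*D(p) + 7)*d = -29 + (-3*2*I*sqrt(6 - 4) + 7)*63 = -29 + (-3*2*I*sqrt(2) + 7)*63 = -29 + (-6*I*sqrt(2) + 7)*63 = -29 + (7 - 6*I*sqrt(2))*63 = -29 + (441 - 378*I*sqrt(2)) = 412 - 378*I*sqrt(2)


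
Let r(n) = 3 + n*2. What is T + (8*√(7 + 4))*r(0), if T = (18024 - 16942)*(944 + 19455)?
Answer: 22071718 + 24*√11 ≈ 2.2072e+7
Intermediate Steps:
r(n) = 3 + 2*n
T = 22071718 (T = 1082*20399 = 22071718)
T + (8*√(7 + 4))*r(0) = 22071718 + (8*√(7 + 4))*(3 + 2*0) = 22071718 + (8*√11)*(3 + 0) = 22071718 + (8*√11)*3 = 22071718 + 24*√11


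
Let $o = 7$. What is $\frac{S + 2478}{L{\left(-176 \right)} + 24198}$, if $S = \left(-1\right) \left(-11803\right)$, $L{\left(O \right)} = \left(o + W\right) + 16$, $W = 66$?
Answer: $\frac{14281}{24287} \approx 0.58801$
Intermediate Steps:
$L{\left(O \right)} = 89$ ($L{\left(O \right)} = \left(7 + 66\right) + 16 = 73 + 16 = 89$)
$S = 11803$
$\frac{S + 2478}{L{\left(-176 \right)} + 24198} = \frac{11803 + 2478}{89 + 24198} = \frac{14281}{24287}$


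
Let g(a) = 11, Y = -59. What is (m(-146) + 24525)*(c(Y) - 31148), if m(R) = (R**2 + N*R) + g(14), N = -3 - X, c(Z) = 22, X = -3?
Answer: -1427189352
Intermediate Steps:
N = 0 (N = -3 - 1*(-3) = -3 + 3 = 0)
m(R) = 11 + R**2 (m(R) = (R**2 + 0*R) + 11 = (R**2 + 0) + 11 = R**2 + 11 = 11 + R**2)
(m(-146) + 24525)*(c(Y) - 31148) = ((11 + (-146)**2) + 24525)*(22 - 31148) = ((11 + 21316) + 24525)*(-31126) = (21327 + 24525)*(-31126) = 45852*(-31126) = -1427189352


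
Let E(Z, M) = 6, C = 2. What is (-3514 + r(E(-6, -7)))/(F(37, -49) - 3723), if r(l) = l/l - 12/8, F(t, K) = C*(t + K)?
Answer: 2343/2498 ≈ 0.93795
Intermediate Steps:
F(t, K) = 2*K + 2*t (F(t, K) = 2*(t + K) = 2*(K + t) = 2*K + 2*t)
r(l) = -½ (r(l) = 1 - 12*⅛ = 1 - 3/2 = -½)
(-3514 + r(E(-6, -7)))/(F(37, -49) - 3723) = (-3514 - ½)/((2*(-49) + 2*37) - 3723) = -7029/(2*((-98 + 74) - 3723)) = -7029/(2*(-24 - 3723)) = -7029/2/(-3747) = -7029/2*(-1/3747) = 2343/2498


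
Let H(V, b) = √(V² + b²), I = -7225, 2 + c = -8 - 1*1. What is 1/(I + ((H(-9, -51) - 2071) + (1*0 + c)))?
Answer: -9307/86617567 - 3*√298/86617567 ≈ -0.00010805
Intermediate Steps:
c = -11 (c = -2 + (-8 - 1*1) = -2 + (-8 - 1) = -2 - 9 = -11)
1/(I + ((H(-9, -51) - 2071) + (1*0 + c))) = 1/(-7225 + ((√((-9)² + (-51)²) - 2071) + (1*0 - 11))) = 1/(-7225 + ((√(81 + 2601) - 2071) + (0 - 11))) = 1/(-7225 + ((√2682 - 2071) - 11)) = 1/(-7225 + ((3*√298 - 2071) - 11)) = 1/(-7225 + ((-2071 + 3*√298) - 11)) = 1/(-7225 + (-2082 + 3*√298)) = 1/(-9307 + 3*√298)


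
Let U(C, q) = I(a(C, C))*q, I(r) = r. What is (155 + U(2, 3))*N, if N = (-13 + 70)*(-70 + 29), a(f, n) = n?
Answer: -376257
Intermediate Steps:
U(C, q) = C*q
N = -2337 (N = 57*(-41) = -2337)
(155 + U(2, 3))*N = (155 + 2*3)*(-2337) = (155 + 6)*(-2337) = 161*(-2337) = -376257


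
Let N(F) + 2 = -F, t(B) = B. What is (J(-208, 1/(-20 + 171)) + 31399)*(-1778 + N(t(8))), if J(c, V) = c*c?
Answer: -133497444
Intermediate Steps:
N(F) = -2 - F
J(c, V) = c**2
(J(-208, 1/(-20 + 171)) + 31399)*(-1778 + N(t(8))) = ((-208)**2 + 31399)*(-1778 + (-2 - 1*8)) = (43264 + 31399)*(-1778 + (-2 - 8)) = 74663*(-1778 - 10) = 74663*(-1788) = -133497444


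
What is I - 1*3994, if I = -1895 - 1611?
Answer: -7500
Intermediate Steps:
I = -3506
I - 1*3994 = -3506 - 1*3994 = -3506 - 3994 = -7500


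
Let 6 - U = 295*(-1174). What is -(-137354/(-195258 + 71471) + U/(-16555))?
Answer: 40597998962/2049293785 ≈ 19.811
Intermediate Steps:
U = 346336 (U = 6 - 295*(-1174) = 6 - 1*(-346330) = 6 + 346330 = 346336)
-(-137354/(-195258 + 71471) + U/(-16555)) = -(-137354/(-195258 + 71471) + 346336/(-16555)) = -(-137354/(-123787) + 346336*(-1/16555)) = -(-137354*(-1/123787) - 346336/16555) = -(137354/123787 - 346336/16555) = -1*(-40597998962/2049293785) = 40597998962/2049293785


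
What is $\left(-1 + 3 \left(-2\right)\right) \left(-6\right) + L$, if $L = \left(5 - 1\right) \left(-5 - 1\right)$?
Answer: $18$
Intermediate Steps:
$L = -24$ ($L = 4 \left(-6\right) = -24$)
$\left(-1 + 3 \left(-2\right)\right) \left(-6\right) + L = \left(-1 + 3 \left(-2\right)\right) \left(-6\right) - 24 = \left(-1 - 6\right) \left(-6\right) - 24 = \left(-7\right) \left(-6\right) - 24 = 42 - 24 = 18$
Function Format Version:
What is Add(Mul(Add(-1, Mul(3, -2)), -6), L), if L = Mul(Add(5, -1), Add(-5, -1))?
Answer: 18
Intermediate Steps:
L = -24 (L = Mul(4, -6) = -24)
Add(Mul(Add(-1, Mul(3, -2)), -6), L) = Add(Mul(Add(-1, Mul(3, -2)), -6), -24) = Add(Mul(Add(-1, -6), -6), -24) = Add(Mul(-7, -6), -24) = Add(42, -24) = 18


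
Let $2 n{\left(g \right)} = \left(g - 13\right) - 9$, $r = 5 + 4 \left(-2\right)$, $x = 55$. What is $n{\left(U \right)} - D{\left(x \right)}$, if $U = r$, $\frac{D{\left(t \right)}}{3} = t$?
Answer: $- \frac{355}{2} \approx -177.5$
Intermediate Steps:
$D{\left(t \right)} = 3 t$
$r = -3$ ($r = 5 - 8 = -3$)
$U = -3$
$n{\left(g \right)} = -11 + \frac{g}{2}$ ($n{\left(g \right)} = \frac{\left(g - 13\right) - 9}{2} = \frac{\left(-13 + g\right) - 9}{2} = \frac{-22 + g}{2} = -11 + \frac{g}{2}$)
$n{\left(U \right)} - D{\left(x \right)} = \left(-11 + \frac{1}{2} \left(-3\right)\right) - 3 \cdot 55 = \left(-11 - \frac{3}{2}\right) - 165 = - \frac{25}{2} - 165 = - \frac{355}{2}$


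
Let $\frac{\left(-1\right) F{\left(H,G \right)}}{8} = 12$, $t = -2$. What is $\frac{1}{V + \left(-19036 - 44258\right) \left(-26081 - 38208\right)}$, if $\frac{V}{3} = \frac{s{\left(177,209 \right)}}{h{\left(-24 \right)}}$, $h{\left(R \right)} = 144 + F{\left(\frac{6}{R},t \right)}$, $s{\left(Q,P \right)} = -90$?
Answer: $\frac{8}{32552863683} \approx 2.4575 \cdot 10^{-10}$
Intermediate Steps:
$F{\left(H,G \right)} = -96$ ($F{\left(H,G \right)} = \left(-8\right) 12 = -96$)
$h{\left(R \right)} = 48$ ($h{\left(R \right)} = 144 - 96 = 48$)
$V = - \frac{45}{8}$ ($V = 3 \left(- \frac{90}{48}\right) = 3 \left(\left(-90\right) \frac{1}{48}\right) = 3 \left(- \frac{15}{8}\right) = - \frac{45}{8} \approx -5.625$)
$\frac{1}{V + \left(-19036 - 44258\right) \left(-26081 - 38208\right)} = \frac{1}{- \frac{45}{8} + \left(-19036 - 44258\right) \left(-26081 - 38208\right)} = \frac{1}{- \frac{45}{8} - -4069107966} = \frac{1}{- \frac{45}{8} + 4069107966} = \frac{1}{\frac{32552863683}{8}} = \frac{8}{32552863683}$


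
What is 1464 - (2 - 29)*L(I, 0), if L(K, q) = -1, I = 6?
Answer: 1437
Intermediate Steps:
1464 - (2 - 29)*L(I, 0) = 1464 - (2 - 29)*(-1) = 1464 - (-27)*(-1) = 1464 - 1*27 = 1464 - 27 = 1437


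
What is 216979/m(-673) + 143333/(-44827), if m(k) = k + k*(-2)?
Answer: 9630054524/30168571 ≈ 319.21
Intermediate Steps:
m(k) = -k (m(k) = k - 2*k = -k)
216979/m(-673) + 143333/(-44827) = 216979/((-1*(-673))) + 143333/(-44827) = 216979/673 + 143333*(-1/44827) = 216979*(1/673) - 143333/44827 = 216979/673 - 143333/44827 = 9630054524/30168571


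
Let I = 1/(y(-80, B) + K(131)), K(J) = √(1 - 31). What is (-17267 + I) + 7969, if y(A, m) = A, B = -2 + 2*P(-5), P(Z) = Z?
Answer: -5978622/643 - I*√30/6430 ≈ -9298.0 - 0.00085182*I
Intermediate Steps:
K(J) = I*√30 (K(J) = √(-30) = I*√30)
B = -12 (B = -2 + 2*(-5) = -2 - 10 = -12)
I = 1/(-80 + I*√30) ≈ -0.012442 - 0.00085182*I
(-17267 + I) + 7969 = (-17267 + (-8/643 - I*√30/6430)) + 7969 = (-11102689/643 - I*√30/6430) + 7969 = -5978622/643 - I*√30/6430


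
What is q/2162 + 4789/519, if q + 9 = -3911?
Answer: 4159669/561039 ≈ 7.4142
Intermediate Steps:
q = -3920 (q = -9 - 3911 = -3920)
q/2162 + 4789/519 = -3920/2162 + 4789/519 = -3920*1/2162 + 4789*(1/519) = -1960/1081 + 4789/519 = 4159669/561039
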